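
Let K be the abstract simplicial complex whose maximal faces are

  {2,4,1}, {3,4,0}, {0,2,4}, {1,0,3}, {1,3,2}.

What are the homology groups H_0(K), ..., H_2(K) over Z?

H_0 ≅ Z,  H_1 ≅ Z,  H_2 = 0.

K has 5 vertices, 10 edges, 5 triangles.
rank ∂_0 = 0, rank ∂_1 = 4 ⇒ b_0 = 5 − 0 − 4 = 1; all invariant factors of ∂_1 are 1 so no torsion. So H_0 ≅ Z.
rank ∂_1 = 4, rank ∂_2 = 5 ⇒ b_1 = 10 − 4 − 5 = 1; all invariant factors of ∂_2 are 1 so no torsion. So H_1 ≅ Z.
rank ∂_2 = 5, rank ∂_3 = 0 ⇒ b_2 = 5 − 5 − 0 = 0. So H_2 ≅ 0.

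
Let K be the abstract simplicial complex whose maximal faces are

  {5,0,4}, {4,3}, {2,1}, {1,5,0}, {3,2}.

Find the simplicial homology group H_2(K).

Fix the vertex order 0 < 1 < 2 < 3 < 4 < 5 and write every simplex with vertices in increasing order. Then dim K = 2 and the simplices of K are:

  0-simplices (6): [0], [1], [2], [3], [4], [5]
  1-simplices (8): [0,1], [0,4], [0,5], [1,2], [1,5], [2,3], [3,4], [4,5]
  2-simplices (2): [0,1,5], [0,4,5]

giving chain groups C_0 ≅ Z^6, C_1 ≅ Z^8, C_2 ≅ Z^2.

∂_1: C_1 → C_0 is given by ∂[p,q] = [q] − [p].
As a 6×8 matrix over Z this has rank 5, with invariant factors (1,1,1,1,1).

The boundary map ∂_2: C_2 → C_1 sends each 2-simplex [p,q,r] to [q,r] − [p,r] + [p,q]. For instance
  ∂[0,1,5] = [1,5] − [0,5] + [0,1],
  ∂[0,4,5] = [4,5] − [0,5] + [0,4].
The 8×2 boundary matrix has rank 2 and Smith normal form diag(1,1).

Computing H_k = (kernel of ∂_k) / (image of ∂_{k+1}):

  H_2: rank ker ∂_2 − rank ∂_3 = (2 − 2) − 0 = 0, and there is no ∂_3, so H_2 = 0.

H_2 ≅ 0.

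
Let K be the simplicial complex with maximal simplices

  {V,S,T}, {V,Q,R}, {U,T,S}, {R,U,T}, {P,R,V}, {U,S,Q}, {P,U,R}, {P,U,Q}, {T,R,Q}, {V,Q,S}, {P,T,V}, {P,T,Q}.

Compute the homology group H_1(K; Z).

Order the vertices as P < Q < R < S < T < U < V. Listing each simplex with vertices in this order, K has dimension 2 with simplices:

  0-simplices (7): P, Q, R, S, T, U, V
  1-simplices (18): PQ, PR, PT, PU, PV, QR, QS, QT, QU, QV, RT, RU, RV, ST, SU, SV, TU, TV
  2-simplices (12): PQT, PQU, PRU, PRV, PTV, QRT, QRV, QSU, QSV, RTU, STU, STV

giving chain groups C_0 ≅ Z^7, C_1 ≅ Z^18, C_2 ≅ Z^12.

Boundary ∂_1: C_1 → C_0 maps an edge to its endpoints' difference, ∂[p,q] = q − p.
As a 7×18 matrix over Z this has rank 6, with invariant factors (1,1,1,1,1,1).

∂_2: C_2 → C_1 sends each 2-simplex [p,q,r] to [q,r] − [p,r] + [p,q]. For instance
  ∂RTU = TU − RU + RT,
  ∂PTV = TV − PV + PT.
This gives a 18×12 integer matrix of rank 12; reducing to Smith normal form yields diagonal entries (1,1,1,1,1,1,1,1,1,1,1,2).

Reading off H_k = ker ∂_k / im ∂_{k+1}:

  H_1: rank ker ∂_1 − rank ∂_2 = (18 − 6) − 12 = 0, and ∂_2 has invariant factor 2 > 1, so H_1 = Z/2.

H_1 ≅ Z/2.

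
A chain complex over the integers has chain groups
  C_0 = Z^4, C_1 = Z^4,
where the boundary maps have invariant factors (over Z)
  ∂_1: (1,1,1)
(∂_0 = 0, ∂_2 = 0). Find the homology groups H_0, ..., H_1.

H_0: b_0 = 4 − 0 − 3 = 1; torsion from ∂_1 factors > 1: none. So H_0 = Z.
H_1: b_1 = 4 − 3 − 0 = 1; torsion from ∂_2 factors > 1: none. So H_1 = Z.

H_0 = Z,  H_1 = Z.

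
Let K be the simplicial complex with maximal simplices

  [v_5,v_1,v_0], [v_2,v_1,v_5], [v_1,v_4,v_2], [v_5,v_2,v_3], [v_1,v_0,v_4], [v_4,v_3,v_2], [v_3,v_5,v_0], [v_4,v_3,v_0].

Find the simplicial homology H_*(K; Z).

K has 6 vertices, 12 edges, 8 triangles.
rank ∂_0 = 0, rank ∂_1 = 5 ⇒ b_0 = 6 − 0 − 5 = 1; all invariant factors of ∂_1 are 1 so no torsion. So H_0 ≅ Z.
rank ∂_1 = 5, rank ∂_2 = 7 ⇒ b_1 = 12 − 5 − 7 = 0; all invariant factors of ∂_2 are 1 so no torsion. So H_1 ≅ 0.
rank ∂_2 = 7, rank ∂_3 = 0 ⇒ b_2 = 8 − 7 − 0 = 1. So H_2 ≅ Z.

H_0 ≅ Z,  H_1 = 0,  H_2 ≅ Z.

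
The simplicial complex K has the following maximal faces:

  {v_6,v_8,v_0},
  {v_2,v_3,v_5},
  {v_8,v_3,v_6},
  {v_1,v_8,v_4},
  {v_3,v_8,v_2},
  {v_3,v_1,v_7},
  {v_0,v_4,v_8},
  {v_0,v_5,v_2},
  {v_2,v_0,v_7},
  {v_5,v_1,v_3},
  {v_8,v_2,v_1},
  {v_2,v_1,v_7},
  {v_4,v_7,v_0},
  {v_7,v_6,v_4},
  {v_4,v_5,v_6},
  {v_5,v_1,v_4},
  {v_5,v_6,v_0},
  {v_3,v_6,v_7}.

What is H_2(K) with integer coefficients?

H_2 ≅ 0.

Order the vertices as v_0 < v_1 < v_2 < v_3 < v_4 < v_5 < v_6 < v_7 < v_8. Listing each simplex with vertices in this order, K has dimension 2 with simplices:

  0-simplices (9): [v_0], [v_1], [v_2], [v_3], [v_4], [v_5], [v_6], [v_7], [v_8]
  1-simplices (27): (27 of them)
  2-simplices (18): (18 of them)

giving chain groups C_0 ≅ Z^9, C_1 ≅ Z^27, C_2 ≅ Z^18.

∂_1: C_1 → C_0 sends each edge [p,q] (with p < q) to q − p.
The 9×27 boundary matrix has rank 8 and Smith normal form diag(1,1,1,1,1,1,1,1).

∂_2: C_2 → C_1 sends each 2-simplex [p,q,r] to [q,r] − [p,r] + [p,q]. For instance
  ∂[v_1,v_3,v_5] = [v_3,v_5] − [v_1,v_5] + [v_1,v_3],
  ∂[v_4,v_5,v_6] = [v_5,v_6] − [v_4,v_6] + [v_4,v_5].
This gives a 27×18 integer matrix of rank 18; reducing to Smith normal form yields diagonal entries (1,1,1,1,1,1,1,1,1,1,1,1,1,1,1,1,1,2).

Computing H_k = (kernel of ∂_k) / (image of ∂_{k+1}):

  H_2: rank ker ∂_2 − rank ∂_3 = (18 − 18) − 0 = 0, and there is no ∂_3, so H_2 ≅ 0.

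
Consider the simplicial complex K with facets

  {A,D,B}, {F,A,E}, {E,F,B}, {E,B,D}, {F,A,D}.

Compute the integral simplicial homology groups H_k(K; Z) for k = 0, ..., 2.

K has 5 vertices, 10 edges, 5 triangles.
rank ∂_0 = 0, rank ∂_1 = 4 ⇒ b_0 = 5 − 0 − 4 = 1; all invariant factors of ∂_1 are 1 so no torsion. So H_0 ≅ Z.
rank ∂_1 = 4, rank ∂_2 = 5 ⇒ b_1 = 10 − 4 − 5 = 1; all invariant factors of ∂_2 are 1 so no torsion. So H_1 ≅ Z.
rank ∂_2 = 5, rank ∂_3 = 0 ⇒ b_2 = 5 − 5 − 0 = 0. So H_2 ≅ 0.

H_0 = Z,  H_1 = Z,  H_2 = 0.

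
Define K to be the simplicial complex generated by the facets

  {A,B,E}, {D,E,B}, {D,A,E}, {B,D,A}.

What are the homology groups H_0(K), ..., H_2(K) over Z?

H_0 = Z,  H_1 = 0,  H_2 = Z.

Take the total order A < B < D < E on the vertex set. Then K (dimension 2) consists of the simplices:

  0-simplices (4): A, B, D, E
  1-simplices (6): AB, AD, AE, BD, BE, DE
  2-simplices (4): ABD, ABE, ADE, BDE

giving chain groups C_0 ≅ Z^4, C_1 ≅ Z^6, C_2 ≅ Z^4.

Boundary ∂_1: C_1 → C_0 sends each edge [p,q] (with p < q) to q − p. For instance
  ∂BD = D − B.
This gives a 4×6 integer matrix of rank 3; reducing to Smith normal form yields diagonal entries (1,1,1).

The boundary map ∂_2: C_2 → C_1 acts by ∂[p,q,r] = [q,r] − [p,r] + [p,q]. For instance
  ∂ABD = BD − AD + AB,
  ∂ABE = BE − AE + AB.
This gives a 6×4 integer matrix of rank 3; reducing to Smith normal form yields diagonal entries (1,1,1).

Now H_k = ker ∂_k / im ∂_{k+1}, so:

  H_0: rank C_0 − rank ∂_1 = 4 − 3 = 1, and the invariant factors of ∂_1 are all 1, so H_0 ≅ Z.
  H_1: rank ker ∂_1 − rank ∂_2 = (6 − 3) − 3 = 0, and the invariant factors of ∂_2 are all 1, so H_1 ≅ 0.
  H_2: rank ker ∂_2 − rank ∂_3 = (4 − 3) − 0 = 1, and there is no ∂_3, so H_2 ≅ Z.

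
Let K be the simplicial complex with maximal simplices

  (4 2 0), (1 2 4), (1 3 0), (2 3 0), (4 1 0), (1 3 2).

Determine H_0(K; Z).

Order the vertices as 0 < 1 < 2 < 3 < 4. Listing each simplex with vertices in this order, K has dimension 2 with simplices:

  0-simplices (5): [0], [1], [2], [3], [4]
  1-simplices (9): [0,1], [0,2], [0,3], [0,4], [1,2], [1,3], [1,4], [2,3], [2,4]
  2-simplices (6): [0,1,3], [0,1,4], [0,2,3], [0,2,4], [1,2,3], [1,2,4]

Hence C_0 ≅ Z^5, C_1 ≅ Z^9, C_2 ≅ Z^6.

The boundary map ∂_1: C_1 → C_0 maps an edge to its endpoints' difference, ∂[p,q] = q − p.
The resulting 5×9 matrix has rank 4, and its Smith normal form has invariant factors (1,1,1,1).

∂_2: C_2 → C_1 maps a triangle to the signed sum of its edges. For instance
  ∂[0,2,4] = [2,4] − [0,4] + [0,2],
  ∂[0,1,4] = [1,4] − [0,4] + [0,1].
The 9×6 boundary matrix has rank 5 and Smith normal form diag(1,1,1,1,1).

From H_k ≅ ker(∂_k) / im(∂_{k+1}) we obtain:

  H_0: rank C_0 − rank ∂_1 = 5 − 4 = 1, and the invariant factors of ∂_1 are all 1, so H_0 ≅ Z.

(K is a triangulation of the 2-sphere S^2.)

H_0 = Z.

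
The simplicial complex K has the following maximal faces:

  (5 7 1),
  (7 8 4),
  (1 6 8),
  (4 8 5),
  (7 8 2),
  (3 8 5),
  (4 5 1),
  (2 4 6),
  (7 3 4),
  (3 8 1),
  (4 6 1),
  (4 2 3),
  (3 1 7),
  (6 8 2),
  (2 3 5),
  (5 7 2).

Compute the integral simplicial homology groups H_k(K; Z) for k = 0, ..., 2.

We work with the vertex ordering 1 < 2 < 3 < 4 < 5 < 6 < 7 < 8. The simplices of K, each written with vertices in increasing order, are:

  0-simplices (8): [1], [2], [3], [4], [5], [6], [7], [8]
  1-simplices (24): (24 of them)
  2-simplices (16): [1,3,7], [1,3,8], [1,4,5], [1,4,6], [1,5,7], [1,6,8], [2,3,4], [2,3,5], [2,4,6], [2,5,7], [2,6,8], [2,7,8], [3,4,7], [3,5,8], [4,5,8], [4,7,8]

so the chain groups are C_0 ≅ Z^8, C_1 ≅ Z^24, C_2 ≅ Z^16.

∂_1: C_1 → C_0 is given by ∂[p,q] = [q] − [p]. For instance
  ∂[7,8] = [8] − [7].
This gives a 8×24 integer matrix of rank 7; reducing to Smith normal form yields diagonal entries (1,1,1,1,1,1,1).

The boundary map ∂_2: C_2 → C_1 maps a triangle to the signed sum of its edges. For instance
  ∂[2,3,4] = [3,4] − [2,4] + [2,3],
  ∂[4,5,8] = [5,8] − [4,8] + [4,5].
As a 24×16 matrix over Z this has rank 15, with invariant factors (1,1,1,1,1,1,1,1,1,1,1,1,1,1,1).

From H_k ≅ ker(∂_k) / im(∂_{k+1}) we obtain:

  H_0: rank C_0 − rank ∂_1 = 8 − 7 = 1, and the invariant factors of ∂_1 are all 1, so H_0 ≅ Z.
  H_1: rank ker ∂_1 − rank ∂_2 = (24 − 7) − 15 = 2, and the invariant factors of ∂_2 are all 1, so H_1 ≅ Z^2.
  H_2: rank ker ∂_2 − rank ∂_3 = (16 − 15) − 0 = 1, and there is no ∂_3, so H_2 ≅ Z.

(K is a triangulation of the torus T^2.)

H_0 = Z,  H_1 = Z^2,  H_2 = Z.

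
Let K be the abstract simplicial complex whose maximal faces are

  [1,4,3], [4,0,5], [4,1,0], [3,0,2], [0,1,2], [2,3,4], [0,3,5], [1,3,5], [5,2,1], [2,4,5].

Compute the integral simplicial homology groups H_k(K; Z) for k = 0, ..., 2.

H_0 ≅ Z,  H_1 ≅ Z/2Z,  H_2 = 0.

We work with the vertex ordering 0 < 1 < 2 < 3 < 4 < 5. The simplices of K, each written with vertices in increasing order, are:

  0-simplices (6): [0], [1], [2], [3], [4], [5]
  1-simplices (15): [0,1], [0,2], [0,3], [0,4], [0,5], [1,2], [1,3], [1,4], [1,5], [2,3], [2,4], [2,5], [3,4], [3,5], [4,5]
  2-simplices (10): [0,1,2], [0,1,4], [0,2,3], [0,3,5], [0,4,5], [1,2,5], [1,3,4], [1,3,5], [2,3,4], [2,4,5]

giving chain groups C_0 ≅ Z^6, C_1 ≅ Z^15, C_2 ≅ Z^10.

Boundary ∂_1: C_1 → C_0 maps an edge to its endpoints' difference, ∂[p,q] = q − p.
As a 6×15 matrix over Z this has rank 5, with invariant factors (1,1,1,1,1).

Boundary ∂_2: C_2 → C_1 maps a triangle to the signed sum of its edges. For instance
  ∂[0,1,2] = [1,2] − [0,2] + [0,1],
  ∂[0,3,5] = [3,5] − [0,5] + [0,3].
This gives a 15×10 integer matrix of rank 10; reducing to Smith normal form yields diagonal entries (1,1,1,1,1,1,1,1,1,2).

Now H_k = ker ∂_k / im ∂_{k+1}, so:

  H_0: rank C_0 − rank ∂_1 = 6 − 5 = 1, and the invariant factors of ∂_1 are all 1, so H_0 = Z.
  H_1: rank ker ∂_1 − rank ∂_2 = (15 − 5) − 10 = 0, and ∂_2 has invariant factor 2 > 1, so H_1 = Z/2Z.
  H_2: rank ker ∂_2 − rank ∂_3 = (10 − 10) − 0 = 0, and there is no ∂_3, so H_2 = 0.

As a check, the Euler characteristic is 6 − 15 + 10 = 1, which agrees with 1 − 0 + 0 = 1.
(K is a triangulation of the real projective plane RP^2.)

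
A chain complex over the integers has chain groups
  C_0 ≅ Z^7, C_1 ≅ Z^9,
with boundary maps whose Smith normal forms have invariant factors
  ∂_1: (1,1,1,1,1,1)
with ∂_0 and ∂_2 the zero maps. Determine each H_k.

H_0 = Z,  H_1 = Z^3.

H_0: b_0 = 7 − 0 − 6 = 1; torsion from ∂_1 factors > 1: none. So H_0 = Z.
H_1: b_1 = 9 − 6 − 0 = 3; torsion from ∂_2 factors > 1: none. So H_1 = Z^3.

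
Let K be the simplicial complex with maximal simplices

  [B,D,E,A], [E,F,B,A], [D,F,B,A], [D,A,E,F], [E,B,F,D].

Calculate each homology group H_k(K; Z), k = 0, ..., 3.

H_0 = Z,  H_1 = 0,  H_2 = 0,  H_3 = Z.

We work with the vertex ordering A < B < D < E < F. The simplices of K, each written with vertices in increasing order, are:

  0-simplices (5): A, B, D, E, F
  1-simplices (10): AB, AD, AE, AF, BD, BE, BF, DE, DF, EF
  2-simplices (10): ABD, ABE, ABF, ADE, ADF, AEF, BDE, BDF, BEF, DEF
  3-simplices (5): ABDE, ABDF, ABEF, ADEF, BDEF

so the chain groups are C_0 ≅ Z^5, C_1 ≅ Z^10, C_2 ≅ Z^10, C_3 ≅ Z^5.

∂_1: C_1 → C_0 maps an edge to its endpoints' difference, ∂[p,q] = q − p. For instance
  ∂AE = E − A.
As a 5×10 matrix over Z this has rank 4, with invariant factors (1,1,1,1).

The boundary map ∂_2: C_2 → C_1 acts by ∂[p,q,r] = [q,r] − [p,r] + [p,q]. For instance
  ∂BDF = DF − BF + BD,
  ∂ABE = BE − AE + AB.
This gives a 10×10 integer matrix of rank 6; reducing to Smith normal form yields diagonal entries (1,1,1,1,1,1).

Boundary ∂_3: C_3 → C_2 sends each 3-simplex σ to the alternating sum Σ_i (−1)^i (σ with its i-th vertex removed). For instance
  ∂ADEF = DEF − AEF + ADF − ADE,
  ∂ABDE = BDE − ADE + ABE − ABD.
This gives a 10×5 integer matrix of rank 4; reducing to Smith normal form yields diagonal entries (1,1,1,1).

From H_k ≅ ker(∂_k) / im(∂_{k+1}) we obtain:

  H_0: rank C_0 − rank ∂_1 = 5 − 4 = 1, and the invariant factors of ∂_1 are all 1, so H_0 ≅ Z.
  H_1: rank ker ∂_1 − rank ∂_2 = (10 − 4) − 6 = 0, and the invariant factors of ∂_2 are all 1, so H_1 ≅ 0.
  H_2: rank ker ∂_2 − rank ∂_3 = (10 − 6) − 4 = 0, and the invariant factors of ∂_3 are all 1, so H_2 ≅ 0.
  H_3: rank ker ∂_3 − rank ∂_4 = (5 − 4) − 0 = 1, and there is no ∂_4, so H_3 ≅ Z.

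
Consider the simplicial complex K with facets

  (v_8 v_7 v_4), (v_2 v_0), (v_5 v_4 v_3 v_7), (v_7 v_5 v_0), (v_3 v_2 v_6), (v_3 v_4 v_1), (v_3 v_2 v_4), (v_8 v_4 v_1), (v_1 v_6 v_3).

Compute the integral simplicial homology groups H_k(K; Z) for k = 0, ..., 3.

Order the vertices as v_0 < v_1 < v_2 < v_3 < v_4 < v_5 < v_6 < v_7 < v_8. Listing each simplex with vertices in this order, K has dimension 3 with simplices:

  0-simplices (9): [v_0], [v_1], [v_2], [v_3], [v_4], [v_5], [v_6], [v_7], [v_8]
  1-simplices (19): (19 of them)
  2-simplices (11): (11 of them)
  3-simplices (1): [v_3,v_4,v_5,v_7]

Hence C_0 ≅ Z^9, C_1 ≅ Z^19, C_2 ≅ Z^11, C_3 ≅ Z^1.

∂_1: C_1 → C_0 is given by ∂[p,q] = [q] − [p]. For instance
  ∂[v_3,v_6] = [v_6] − [v_3].
The resulting 9×19 matrix has rank 8, and its Smith normal form has invariant factors (1,1,1,1,1,1,1,1).

The boundary map ∂_2: C_2 → C_1 sends each 2-simplex [p,q,r] to [q,r] − [p,r] + [p,q]. For instance
  ∂[v_2,v_3,v_4] = [v_3,v_4] − [v_2,v_4] + [v_2,v_3],
  ∂[v_1,v_4,v_8] = [v_4,v_8] − [v_1,v_8] + [v_1,v_4].
The 19×11 boundary matrix has rank 10 and Smith normal form diag(1,1,1,1,1,1,1,1,1,1).

∂_3: C_3 → C_2 sends each 3-simplex σ to the alternating sum Σ_i (−1)^i (σ with its i-th vertex removed). For instance
  ∂[v_3,v_4,v_5,v_7] = [v_4,v_5,v_7] − [v_3,v_5,v_7] + [v_3,v_4,v_7] − [v_3,v_4,v_5].
This gives a 11×1 integer matrix of rank 1; reducing to Smith normal form yields diagonal entries (1).

From H_k ≅ ker(∂_k) / im(∂_{k+1}) we obtain:

  H_0: rank C_0 − rank ∂_1 = 9 − 8 = 1, and the invariant factors of ∂_1 are all 1, so H_0 = Z.
  H_1: rank ker ∂_1 − rank ∂_2 = (19 − 8) − 10 = 1, and the invariant factors of ∂_2 are all 1, so H_1 = Z.
  H_2: rank ker ∂_2 − rank ∂_3 = (11 − 10) − 1 = 0, and the invariant factors of ∂_3 are all 1, so H_2 = 0.
  H_3: rank ker ∂_3 − rank ∂_4 = (1 − 1) − 0 = 0, and there is no ∂_4, so H_3 = 0.

As a check, the Euler characteristic is 9 − 19 + 11 − 1 = 0, which agrees with 1 − 1 + 0 − 0 = 0.

H_0 = Z,  H_1 = Z,  H_2 = 0,  H_3 = 0.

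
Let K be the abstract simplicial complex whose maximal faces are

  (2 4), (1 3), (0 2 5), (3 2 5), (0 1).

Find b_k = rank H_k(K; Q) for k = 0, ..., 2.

Fix the vertex order 0 < 1 < 2 < 3 < 4 < 5 and write every simplex with vertices in increasing order. Then dim K = 2 and the simplices of K are:

  0-simplices (6): [0], [1], [2], [3], [4], [5]
  1-simplices (8): [0,1], [0,2], [0,5], [1,3], [2,3], [2,4], [2,5], [3,5]
  2-simplices (2): [0,2,5], [2,3,5]

Hence C_0 ≅ Z^6, C_1 ≅ Z^8, C_2 ≅ Z^2.

The boundary map ∂_1: C_1 → C_0 maps an edge to its endpoints' difference, ∂[p,q] = q − p. For instance
  ∂[2,5] = [5] − [2].
The resulting 6×8 matrix has rank 5, and its Smith normal form has invariant factors (1,1,1,1,1).

∂_2: C_2 → C_1 maps a triangle to the signed sum of its edges. For instance
  ∂[2,3,5] = [3,5] − [2,5] + [2,3],
  ∂[0,2,5] = [2,5] − [0,5] + [0,2].
The 8×2 boundary matrix has rank 2 and Smith normal form diag(1,1).

Reading off H_k = ker ∂_k / im ∂_{k+1}:

  H_0: rank C_0 − rank ∂_1 = 6 − 5 = 1, and the invariant factors of ∂_1 are all 1, so H_0 ≅ Z.
  H_1: rank ker ∂_1 − rank ∂_2 = (8 − 5) − 2 = 1, and the invariant factors of ∂_2 are all 1, so H_1 ≅ Z.
  H_2: rank ker ∂_2 − rank ∂_3 = (2 − 2) − 0 = 0, and there is no ∂_3, so H_2 ≅ 0.

Hence the Betti numbers are b_0 = 1, b_1 = 1, b_2 = 0.

b_0 = 1, b_1 = 1, b_2 = 0.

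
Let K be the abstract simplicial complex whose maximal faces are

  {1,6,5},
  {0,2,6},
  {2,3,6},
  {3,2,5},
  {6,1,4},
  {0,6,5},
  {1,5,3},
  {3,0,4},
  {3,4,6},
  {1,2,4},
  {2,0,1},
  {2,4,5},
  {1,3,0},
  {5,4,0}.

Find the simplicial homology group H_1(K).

Fix the vertex order 0 < 1 < 2 < 3 < 4 < 5 < 6 and write every simplex with vertices in increasing order. Then dim K = 2 and the simplices of K are:

  0-simplices (7): [0], [1], [2], [3], [4], [5], [6]
  1-simplices (21): [0,1], [0,2], [0,3], [0,4], [0,5], [0,6], [1,2], [1,3], [1,4], [1,5], [1,6], [2,3], [2,4], [2,5], [2,6], [3,4], [3,5], [3,6], [4,5], [4,6], [5,6]
  2-simplices (14): [0,1,2], [0,1,3], [0,2,6], [0,3,4], [0,4,5], [0,5,6], [1,2,4], [1,3,5], [1,4,6], [1,5,6], [2,3,5], [2,3,6], [2,4,5], [3,4,6]

Hence C_0 ≅ Z^7, C_1 ≅ Z^21, C_2 ≅ Z^14.

∂_1: C_1 → C_0 is given by ∂[p,q] = [q] − [p]. For instance
  ∂[2,5] = [5] − [2].
The resulting 7×21 matrix has rank 6, and its Smith normal form has invariant factors (1,1,1,1,1,1).

The boundary map ∂_2: C_2 → C_1 sends each 2-simplex [p,q,r] to [q,r] − [p,r] + [p,q]. For instance
  ∂[3,4,6] = [4,6] − [3,6] + [3,4],
  ∂[0,4,5] = [4,5] − [0,5] + [0,4].
As a 21×14 matrix over Z this has rank 13, with invariant factors (1,1,1,1,1,1,1,1,1,1,1,1,1).

Reading off H_k = ker ∂_k / im ∂_{k+1}:

  H_1: rank ker ∂_1 − rank ∂_2 = (21 − 6) − 13 = 2, and the invariant factors of ∂_2 are all 1, so H_1 ≅ Z^2.

H_1 = Z^2.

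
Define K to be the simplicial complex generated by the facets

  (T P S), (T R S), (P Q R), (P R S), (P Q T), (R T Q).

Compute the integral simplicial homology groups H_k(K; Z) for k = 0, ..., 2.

H_0 ≅ Z,  H_1 = 0,  H_2 ≅ Z.

Take the total order P < Q < R < S < T on the vertex set. Then K (dimension 2) consists of the simplices:

  0-simplices (5): P, Q, R, S, T
  1-simplices (9): PQ, PR, PS, PT, QR, QT, RS, RT, ST
  2-simplices (6): PQR, PQT, PRS, PST, QRT, RST

Hence C_0 ≅ Z^5, C_1 ≅ Z^9, C_2 ≅ Z^6.

The boundary map ∂_1: C_1 → C_0 sends each edge [p,q] (with p < q) to q − p. For instance
  ∂RS = S − R.
The 5×9 boundary matrix has rank 4 and Smith normal form diag(1,1,1,1).

The boundary map ∂_2: C_2 → C_1 sends each 2-simplex [p,q,r] to [q,r] − [p,r] + [p,q]. For instance
  ∂RST = ST − RT + RS,
  ∂PST = ST − PT + PS.
The resulting 9×6 matrix has rank 5, and its Smith normal form has invariant factors (1,1,1,1,1).

Reading off H_k = ker ∂_k / im ∂_{k+1}:

  H_0: rank C_0 − rank ∂_1 = 5 − 4 = 1, and the invariant factors of ∂_1 are all 1, so H_0 ≅ Z.
  H_1: rank ker ∂_1 − rank ∂_2 = (9 − 4) − 5 = 0, and the invariant factors of ∂_2 are all 1, so H_1 ≅ 0.
  H_2: rank ker ∂_2 − rank ∂_3 = (6 − 5) − 0 = 1, and there is no ∂_3, so H_2 ≅ Z.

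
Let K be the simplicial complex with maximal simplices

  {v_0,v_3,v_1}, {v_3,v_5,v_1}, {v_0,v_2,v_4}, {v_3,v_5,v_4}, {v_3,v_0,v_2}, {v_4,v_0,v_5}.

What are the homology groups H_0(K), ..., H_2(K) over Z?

K has 6 vertices, 12 edges, 6 triangles.
rank ∂_0 = 0, rank ∂_1 = 5 ⇒ b_0 = 6 − 0 − 5 = 1; all invariant factors of ∂_1 are 1 so no torsion. So H_0 ≅ Z.
rank ∂_1 = 5, rank ∂_2 = 6 ⇒ b_1 = 12 − 5 − 6 = 1; all invariant factors of ∂_2 are 1 so no torsion. So H_1 ≅ Z.
rank ∂_2 = 6, rank ∂_3 = 0 ⇒ b_2 = 6 − 6 − 0 = 0. So H_2 ≅ 0.

H_0 = Z,  H_1 = Z,  H_2 = 0.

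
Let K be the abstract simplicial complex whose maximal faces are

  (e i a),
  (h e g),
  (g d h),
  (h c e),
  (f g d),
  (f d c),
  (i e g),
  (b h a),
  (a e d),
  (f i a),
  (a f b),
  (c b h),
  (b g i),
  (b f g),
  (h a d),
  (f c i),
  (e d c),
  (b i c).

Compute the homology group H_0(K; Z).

We work with the vertex ordering a < b < c < d < e < f < g < h < i. The simplices of K, each written with vertices in increasing order, are:

  0-simplices (9): a, b, c, d, e, f, g, h, i
  1-simplices (27): ab, ad, ae, af, ah, ai, bc, bf, bg, bh, bi, cd, ce, cf, ch, ci, de, df, dg, dh, eg, eh, ei, fg, fi, gh, gi
  2-simplices (18): abf, abh, ade, adh, aei, afi, bch, bci, bfg, bgi, cde, cdf, ceh, cfi, dfg, dgh, egh, egi

so the chain groups are C_0 ≅ Z^9, C_1 ≅ Z^27, C_2 ≅ Z^18.

The boundary map ∂_1: C_1 → C_0 sends each edge [p,q] (with p < q) to q − p. For instance
  ∂gi = i − g.
The 9×27 boundary matrix has rank 8 and Smith normal form diag(1,1,1,1,1,1,1,1).

The boundary map ∂_2: C_2 → C_1 maps a triangle to the signed sum of its edges. For instance
  ∂cdf = df − cf + cd,
  ∂abh = bh − ah + ab.
This gives a 27×18 integer matrix of rank 18; reducing to Smith normal form yields diagonal entries (1,1,1,1,1,1,1,1,1,1,1,1,1,1,1,1,1,2).

Computing H_k = (kernel of ∂_k) / (image of ∂_{k+1}):

  H_0: rank C_0 − rank ∂_1 = 9 − 8 = 1, and the invariant factors of ∂_1 are all 1, so H_0 = Z.

(K is a triangulation of the Klein bottle.)

H_0 = Z.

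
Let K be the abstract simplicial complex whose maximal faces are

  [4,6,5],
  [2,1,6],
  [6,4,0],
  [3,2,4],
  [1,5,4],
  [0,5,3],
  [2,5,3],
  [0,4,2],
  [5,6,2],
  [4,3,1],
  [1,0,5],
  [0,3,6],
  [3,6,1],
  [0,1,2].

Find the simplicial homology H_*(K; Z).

H_0 ≅ Z,  H_1 ≅ Z^2,  H_2 ≅ Z.

We work with the vertex ordering 0 < 1 < 2 < 3 < 4 < 5 < 6. The simplices of K, each written with vertices in increasing order, are:

  0-simplices (7): [0], [1], [2], [3], [4], [5], [6]
  1-simplices (21): [0,1], [0,2], [0,3], [0,4], [0,5], [0,6], [1,2], [1,3], [1,4], [1,5], [1,6], [2,3], [2,4], [2,5], [2,6], [3,4], [3,5], [3,6], [4,5], [4,6], [5,6]
  2-simplices (14): [0,1,2], [0,1,5], [0,2,4], [0,3,5], [0,3,6], [0,4,6], [1,2,6], [1,3,4], [1,3,6], [1,4,5], [2,3,4], [2,3,5], [2,5,6], [4,5,6]

giving chain groups C_0 ≅ Z^7, C_1 ≅ Z^21, C_2 ≅ Z^14.

The boundary map ∂_1: C_1 → C_0 is given by ∂[p,q] = [q] − [p].
The 7×21 boundary matrix has rank 6 and Smith normal form diag(1,1,1,1,1,1).

The boundary map ∂_2: C_2 → C_1 maps a triangle to the signed sum of its edges. For instance
  ∂[0,4,6] = [4,6] − [0,6] + [0,4],
  ∂[1,3,6] = [3,6] − [1,6] + [1,3].
As a 21×14 matrix over Z this has rank 13, with invariant factors (1,1,1,1,1,1,1,1,1,1,1,1,1).

Reading off H_k = ker ∂_k / im ∂_{k+1}:

  H_0: rank C_0 − rank ∂_1 = 7 − 6 = 1, and the invariant factors of ∂_1 are all 1, so H_0 = Z.
  H_1: rank ker ∂_1 − rank ∂_2 = (21 − 6) − 13 = 2, and the invariant factors of ∂_2 are all 1, so H_1 = Z^2.
  H_2: rank ker ∂_2 − rank ∂_3 = (14 − 13) − 0 = 1, and there is no ∂_3, so H_2 = Z.

(K is a triangulation of the torus T^2.)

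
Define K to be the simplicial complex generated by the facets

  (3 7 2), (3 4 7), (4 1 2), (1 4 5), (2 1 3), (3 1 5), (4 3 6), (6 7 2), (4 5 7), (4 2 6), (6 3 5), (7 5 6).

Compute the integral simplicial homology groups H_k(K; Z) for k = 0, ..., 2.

K has 7 vertices, 18 edges, 12 triangles.
rank ∂_0 = 0, rank ∂_1 = 6 ⇒ b_0 = 7 − 0 − 6 = 1; all invariant factors of ∂_1 are 1 so no torsion. So H_0 ≅ Z.
rank ∂_1 = 6, rank ∂_2 = 12 ⇒ b_1 = 18 − 6 − 12 = 0; ∂_2 has invariant factor(s) [2] giving torsion. So H_1 ≅ Z_2.
rank ∂_2 = 12, rank ∂_3 = 0 ⇒ b_2 = 12 − 12 − 0 = 0. So H_2 ≅ 0.

H_0 = Z,  H_1 = Z_2,  H_2 = 0.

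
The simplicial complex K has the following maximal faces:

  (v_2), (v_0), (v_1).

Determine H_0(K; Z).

H_0 = Z^3.

Take the total order v_0 < v_1 < v_2 on the vertex set. Then K (dimension 0) consists of the simplices:

  0-simplices (3): [v_0], [v_1], [v_2]

giving chain groups C_0 ≅ Z^3.

Now H_k = ker ∂_k / im ∂_{k+1}, so:

  H_0: rank C_0 − rank ∂_1 = 3 − 0 = 3, and there is no ∂_1, so H_0 = Z^3.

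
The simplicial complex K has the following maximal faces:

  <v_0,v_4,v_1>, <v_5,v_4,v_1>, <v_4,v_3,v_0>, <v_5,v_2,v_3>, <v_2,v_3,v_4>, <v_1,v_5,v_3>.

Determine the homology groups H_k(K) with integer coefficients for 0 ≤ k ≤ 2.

Order the vertices as v_0 < v_1 < v_2 < v_3 < v_4 < v_5. Listing each simplex with vertices in this order, K has dimension 2 with simplices:

  0-simplices (6): [v_0], [v_1], [v_2], [v_3], [v_4], [v_5]
  1-simplices (12): [v_0,v_1], [v_0,v_3], [v_0,v_4], [v_1,v_3], [v_1,v_4], [v_1,v_5], [v_2,v_3], [v_2,v_4], [v_2,v_5], [v_3,v_4], [v_3,v_5], [v_4,v_5]
  2-simplices (6): [v_0,v_1,v_4], [v_0,v_3,v_4], [v_1,v_3,v_5], [v_1,v_4,v_5], [v_2,v_3,v_4], [v_2,v_3,v_5]

Hence C_0 ≅ Z^6, C_1 ≅ Z^12, C_2 ≅ Z^6.

∂_1: C_1 → C_0 is given by ∂[p,q] = [q] − [p]. For instance
  ∂[v_2,v_5] = [v_5] − [v_2].
As a 6×12 matrix over Z this has rank 5, with invariant factors (1,1,1,1,1).

Boundary ∂_2: C_2 → C_1 sends each 2-simplex [p,q,r] to [q,r] − [p,r] + [p,q]. For instance
  ∂[v_0,v_1,v_4] = [v_1,v_4] − [v_0,v_4] + [v_0,v_1],
  ∂[v_2,v_3,v_5] = [v_3,v_5] − [v_2,v_5] + [v_2,v_3].
This gives a 12×6 integer matrix of rank 6; reducing to Smith normal form yields diagonal entries (1,1,1,1,1,1).

From H_k ≅ ker(∂_k) / im(∂_{k+1}) we obtain:

  H_0: rank C_0 − rank ∂_1 = 6 − 5 = 1, and the invariant factors of ∂_1 are all 1, so H_0 ≅ Z.
  H_1: rank ker ∂_1 − rank ∂_2 = (12 − 5) − 6 = 1, and the invariant factors of ∂_2 are all 1, so H_1 ≅ Z.
  H_2: rank ker ∂_2 − rank ∂_3 = (6 − 6) − 0 = 0, and there is no ∂_3, so H_2 ≅ 0.

As a check, the Euler characteristic is 6 − 12 + 6 = 0, which agrees with 1 − 1 + 0 = 0.

H_0 ≅ Z,  H_1 ≅ Z,  H_2 = 0.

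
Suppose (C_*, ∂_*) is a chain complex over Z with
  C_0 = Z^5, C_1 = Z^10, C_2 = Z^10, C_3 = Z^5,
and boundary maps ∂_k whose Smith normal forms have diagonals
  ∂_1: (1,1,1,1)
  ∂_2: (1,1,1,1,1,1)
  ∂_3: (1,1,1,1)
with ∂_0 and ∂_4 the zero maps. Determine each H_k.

H_0: b_0 = 5 − 0 − 4 = 1; torsion from ∂_1 factors > 1: none. So H_0 = Z.
H_1: b_1 = 10 − 4 − 6 = 0; torsion from ∂_2 factors > 1: none. So H_1 = 0.
H_2: b_2 = 10 − 6 − 4 = 0; torsion from ∂_3 factors > 1: none. So H_2 = 0.
H_3: b_3 = 5 − 4 − 0 = 1; torsion from ∂_4 factors > 1: none. So H_3 = Z.

H_0 = Z,  H_1 = 0,  H_2 = 0,  H_3 = Z.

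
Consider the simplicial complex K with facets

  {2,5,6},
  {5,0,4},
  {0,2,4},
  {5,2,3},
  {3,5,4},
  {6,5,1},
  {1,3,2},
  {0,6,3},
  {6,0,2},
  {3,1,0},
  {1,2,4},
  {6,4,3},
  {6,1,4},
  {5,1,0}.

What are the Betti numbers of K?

Take the total order 0 < 1 < 2 < 3 < 4 < 5 < 6 on the vertex set. Then K (dimension 2) consists of the simplices:

  0-simplices (7): [0], [1], [2], [3], [4], [5], [6]
  1-simplices (21): [0,1], [0,2], [0,3], [0,4], [0,5], [0,6], [1,2], [1,3], [1,4], [1,5], [1,6], [2,3], [2,4], [2,5], [2,6], [3,4], [3,5], [3,6], [4,5], [4,6], [5,6]
  2-simplices (14): [0,1,3], [0,1,5], [0,2,4], [0,2,6], [0,3,6], [0,4,5], [1,2,3], [1,2,4], [1,4,6], [1,5,6], [2,3,5], [2,5,6], [3,4,5], [3,4,6]

giving chain groups C_0 ≅ Z^7, C_1 ≅ Z^21, C_2 ≅ Z^14.

The boundary map ∂_1: C_1 → C_0 is given by ∂[p,q] = [q] − [p]. For instance
  ∂[1,2] = [2] − [1].
The resulting 7×21 matrix has rank 6, and its Smith normal form has invariant factors (1,1,1,1,1,1).

The boundary map ∂_2: C_2 → C_1 maps a triangle to the signed sum of its edges. For instance
  ∂[0,2,6] = [2,6] − [0,6] + [0,2],
  ∂[3,4,5] = [4,5] − [3,5] + [3,4].
The resulting 21×14 matrix has rank 13, and its Smith normal form has invariant factors (1,1,1,1,1,1,1,1,1,1,1,1,1).

Reading off H_k = ker ∂_k / im ∂_{k+1}:

  H_0: rank C_0 − rank ∂_1 = 7 − 6 = 1, and the invariant factors of ∂_1 are all 1, so H_0 ≅ Z.
  H_1: rank ker ∂_1 − rank ∂_2 = (21 − 6) − 13 = 2, and the invariant factors of ∂_2 are all 1, so H_1 ≅ Z^2.
  H_2: rank ker ∂_2 − rank ∂_3 = (14 − 13) − 0 = 1, and there is no ∂_3, so H_2 ≅ Z.

Hence the Betti numbers are b_0 = 1, b_1 = 2, b_2 = 1.

b_0 = 1, b_1 = 2, b_2 = 1.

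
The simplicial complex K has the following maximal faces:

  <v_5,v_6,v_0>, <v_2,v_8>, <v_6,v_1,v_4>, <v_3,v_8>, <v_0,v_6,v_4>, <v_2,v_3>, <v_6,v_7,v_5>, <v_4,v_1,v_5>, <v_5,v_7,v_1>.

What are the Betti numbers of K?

Fix the vertex order v_0 < v_1 < v_2 < v_3 < v_4 < v_5 < v_6 < v_7 < v_8 and write every simplex with vertices in increasing order. Then dim K = 2 and the simplices of K are:

  0-simplices (9): [v_0], [v_1], [v_2], [v_3], [v_4], [v_5], [v_6], [v_7], [v_8]
  1-simplices (15): (15 of them)
  2-simplices (6): [v_0,v_4,v_6], [v_0,v_5,v_6], [v_1,v_4,v_5], [v_1,v_4,v_6], [v_1,v_5,v_7], [v_5,v_6,v_7]

so the chain groups are C_0 ≅ Z^9, C_1 ≅ Z^15, C_2 ≅ Z^6.

The boundary map ∂_1: C_1 → C_0 sends each edge [p,q] (with p < q) to q − p. For instance
  ∂[v_4,v_5] = [v_5] − [v_4].
The resulting 9×15 matrix has rank 7, and its Smith normal form has invariant factors (1,1,1,1,1,1,1).

The boundary map ∂_2: C_2 → C_1 acts by ∂[p,q,r] = [q,r] − [p,r] + [p,q]. For instance
  ∂[v_0,v_5,v_6] = [v_5,v_6] − [v_0,v_6] + [v_0,v_5],
  ∂[v_1,v_4,v_5] = [v_4,v_5] − [v_1,v_5] + [v_1,v_4].
As a 15×6 matrix over Z this has rank 6, with invariant factors (1,1,1,1,1,1).

Computing H_k = (kernel of ∂_k) / (image of ∂_{k+1}):

  H_0: rank C_0 − rank ∂_1 = 9 − 7 = 2, and the invariant factors of ∂_1 are all 1, so H_0 ≅ Z^2.
  H_1: rank ker ∂_1 − rank ∂_2 = (15 − 7) − 6 = 2, and the invariant factors of ∂_2 are all 1, so H_1 ≅ Z^2.
  H_2: rank ker ∂_2 − rank ∂_3 = (6 − 6) − 0 = 0, and there is no ∂_3, so H_2 ≅ 0.

Hence the Betti numbers are b_0 = 2, b_1 = 2, b_2 = 0.

b_0 = 2, b_1 = 2, b_2 = 0.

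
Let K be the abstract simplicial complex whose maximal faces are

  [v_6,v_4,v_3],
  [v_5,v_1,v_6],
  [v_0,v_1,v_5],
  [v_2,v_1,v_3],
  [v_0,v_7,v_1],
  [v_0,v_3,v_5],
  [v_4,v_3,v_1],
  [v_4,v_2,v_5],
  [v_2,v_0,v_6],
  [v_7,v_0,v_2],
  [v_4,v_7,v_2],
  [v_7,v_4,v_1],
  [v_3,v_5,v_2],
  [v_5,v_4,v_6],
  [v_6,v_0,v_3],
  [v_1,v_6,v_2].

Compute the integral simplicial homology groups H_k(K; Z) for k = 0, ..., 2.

Fix the vertex order v_0 < v_1 < v_2 < v_3 < v_4 < v_5 < v_6 < v_7 and write every simplex with vertices in increasing order. Then dim K = 2 and the simplices of K are:

  0-simplices (8): [v_0], [v_1], [v_2], [v_3], [v_4], [v_5], [v_6], [v_7]
  1-simplices (24): (24 of them)
  2-simplices (16): (16 of them)

giving chain groups C_0 ≅ Z^8, C_1 ≅ Z^24, C_2 ≅ Z^16.

∂_1: C_1 → C_0 maps an edge to its endpoints' difference, ∂[p,q] = q − p.
As a 8×24 matrix over Z this has rank 7, with invariant factors (1,1,1,1,1,1,1).

Boundary ∂_2: C_2 → C_1 acts by ∂[p,q,r] = [q,r] − [p,r] + [p,q]. For instance
  ∂[v_1,v_5,v_6] = [v_5,v_6] − [v_1,v_6] + [v_1,v_5],
  ∂[v_0,v_1,v_7] = [v_1,v_7] − [v_0,v_7] + [v_0,v_1].
This gives a 24×16 integer matrix of rank 15; reducing to Smith normal form yields diagonal entries (1,1,1,1,1,1,1,1,1,1,1,1,1,1,1).

From H_k ≅ ker(∂_k) / im(∂_{k+1}) we obtain:

  H_0: rank C_0 − rank ∂_1 = 8 − 7 = 1, and the invariant factors of ∂_1 are all 1, so H_0 ≅ Z.
  H_1: rank ker ∂_1 − rank ∂_2 = (24 − 7) − 15 = 2, and the invariant factors of ∂_2 are all 1, so H_1 ≅ Z^2.
  H_2: rank ker ∂_2 − rank ∂_3 = (16 − 15) − 0 = 1, and there is no ∂_3, so H_2 ≅ Z.

As a check, the Euler characteristic is 8 − 24 + 16 = 0, which agrees with 1 − 2 + 1 = 0.
(K is a triangulation of the torus T^2.)

H_0 ≅ Z,  H_1 ≅ Z^2,  H_2 ≅ Z.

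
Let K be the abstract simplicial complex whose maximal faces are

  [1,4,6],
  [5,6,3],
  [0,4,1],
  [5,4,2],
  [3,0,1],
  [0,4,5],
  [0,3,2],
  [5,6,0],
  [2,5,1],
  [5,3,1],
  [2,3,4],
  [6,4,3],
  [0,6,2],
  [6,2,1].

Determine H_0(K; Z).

Take the total order 0 < 1 < 2 < 3 < 4 < 5 < 6 on the vertex set. Then K (dimension 2) consists of the simplices:

  0-simplices (7): [0], [1], [2], [3], [4], [5], [6]
  1-simplices (21): [0,1], [0,2], [0,3], [0,4], [0,5], [0,6], [1,2], [1,3], [1,4], [1,5], [1,6], [2,3], [2,4], [2,5], [2,6], [3,4], [3,5], [3,6], [4,5], [4,6], [5,6]
  2-simplices (14): [0,1,3], [0,1,4], [0,2,3], [0,2,6], [0,4,5], [0,5,6], [1,2,5], [1,2,6], [1,3,5], [1,4,6], [2,3,4], [2,4,5], [3,4,6], [3,5,6]

giving chain groups C_0 ≅ Z^7, C_1 ≅ Z^21, C_2 ≅ Z^14.

The boundary map ∂_1: C_1 → C_0 maps an edge to its endpoints' difference, ∂[p,q] = q − p.
The 7×21 boundary matrix has rank 6 and Smith normal form diag(1,1,1,1,1,1).

The boundary map ∂_2: C_2 → C_1 maps a triangle to the signed sum of its edges. For instance
  ∂[0,1,3] = [1,3] − [0,3] + [0,1],
  ∂[3,4,6] = [4,6] − [3,6] + [3,4].
As a 21×14 matrix over Z this has rank 13, with invariant factors (1,1,1,1,1,1,1,1,1,1,1,1,1).

From H_k ≅ ker(∂_k) / im(∂_{k+1}) we obtain:

  H_0: rank C_0 − rank ∂_1 = 7 − 6 = 1, and the invariant factors of ∂_1 are all 1, so H_0 ≅ Z.

H_0 ≅ Z.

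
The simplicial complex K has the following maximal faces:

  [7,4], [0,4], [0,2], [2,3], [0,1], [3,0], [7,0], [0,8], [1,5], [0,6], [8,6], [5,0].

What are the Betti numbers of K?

Take the total order 0 < 1 < 2 < 3 < 4 < 5 < 6 < 7 < 8 on the vertex set. Then K (dimension 1) consists of the simplices:

  0-simplices (9): [0], [1], [2], [3], [4], [5], [6], [7], [8]
  1-simplices (12): [0,1], [0,2], [0,3], [0,4], [0,5], [0,6], [0,7], [0,8], [1,5], [2,3], [4,7], [6,8]

giving chain groups C_0 ≅ Z^9, C_1 ≅ Z^12.

The boundary map ∂_1: C_1 → C_0 sends each edge [p,q] (with p < q) to q − p. For instance
  ∂[0,4] = [4] − [0].
The resulting 9×12 matrix has rank 8, and its Smith normal form has invariant factors (1,1,1,1,1,1,1,1).

From H_k ≅ ker(∂_k) / im(∂_{k+1}) we obtain:

  H_0: rank C_0 − rank ∂_1 = 9 − 8 = 1, and the invariant factors of ∂_1 are all 1, so H_0 = Z.
  H_1: rank ker ∂_1 − rank ∂_2 = (12 − 8) − 0 = 4, and there is no ∂_2, so H_1 = Z^4.

As a check, the Euler characteristic is 9 − 12 = -3, which agrees with 1 − 4 = -3.
(K is a triangulation of a wedge of 4 circles.)

Hence the Betti numbers are b_0 = 1, b_1 = 4.

b_0 = 1, b_1 = 4.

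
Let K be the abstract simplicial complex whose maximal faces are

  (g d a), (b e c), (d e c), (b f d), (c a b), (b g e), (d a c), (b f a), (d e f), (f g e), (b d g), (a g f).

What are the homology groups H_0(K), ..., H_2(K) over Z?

H_0 = Z,  H_1 = Z/2,  H_2 = 0.

We work with the vertex ordering a < b < c < d < e < f < g. The simplices of K, each written with vertices in increasing order, are:

  0-simplices (7): a, b, c, d, e, f, g
  1-simplices (18): ab, ac, ad, af, ag, bc, bd, be, bf, bg, cd, ce, de, df, dg, ef, eg, fg
  2-simplices (12): abc, abf, acd, adg, afg, bce, bdf, bdg, beg, cde, def, efg

Hence C_0 ≅ Z^7, C_1 ≅ Z^18, C_2 ≅ Z^12.

The boundary map ∂_1: C_1 → C_0 is given by ∂[p,q] = [q] − [p].
This gives a 7×18 integer matrix of rank 6; reducing to Smith normal form yields diagonal entries (1,1,1,1,1,1).

Boundary ∂_2: C_2 → C_1 sends each 2-simplex [p,q,r] to [q,r] − [p,r] + [p,q]. For instance
  ∂efg = fg − eg + ef,
  ∂abf = bf − af + ab.
The resulting 18×12 matrix has rank 12, and its Smith normal form has invariant factors (1,1,1,1,1,1,1,1,1,1,1,2).

Reading off H_k = ker ∂_k / im ∂_{k+1}:

  H_0: rank C_0 − rank ∂_1 = 7 − 6 = 1, and the invariant factors of ∂_1 are all 1, so H_0 ≅ Z.
  H_1: rank ker ∂_1 − rank ∂_2 = (18 − 6) − 12 = 0, and ∂_2 has invariant factor 2 > 1, so H_1 ≅ Z/2.
  H_2: rank ker ∂_2 − rank ∂_3 = (12 − 12) − 0 = 0, and there is no ∂_3, so H_2 ≅ 0.

(K is a triangulation of the real projective plane RP^2.)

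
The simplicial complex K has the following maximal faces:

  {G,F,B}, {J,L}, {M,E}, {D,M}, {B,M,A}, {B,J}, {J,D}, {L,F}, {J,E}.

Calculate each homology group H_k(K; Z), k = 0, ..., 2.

H_0 ≅ Z,  H_1 ≅ Z^3,  H_2 = 0.

We work with the vertex ordering A < B < D < E < F < G < J < L < M. The simplices of K, each written with vertices in increasing order, are:

  0-simplices (9): A, B, D, E, F, G, J, L, M
  1-simplices (13): AB, AM, BF, BG, BJ, BM, DJ, DM, EJ, EM, FG, FL, JL
  2-simplices (2): ABM, BFG

Hence C_0 ≅ Z^9, C_1 ≅ Z^13, C_2 ≅ Z^2.

The boundary map ∂_1: C_1 → C_0 sends each edge [p,q] (with p < q) to q − p. For instance
  ∂FG = G − F.
The 9×13 boundary matrix has rank 8 and Smith normal form diag(1,1,1,1,1,1,1,1).

The boundary map ∂_2: C_2 → C_1 acts by ∂[p,q,r] = [q,r] − [p,r] + [p,q]. For instance
  ∂ABM = BM − AM + AB,
  ∂BFG = FG − BG + BF.
The resulting 13×2 matrix has rank 2, and its Smith normal form has invariant factors (1,1).

From H_k ≅ ker(∂_k) / im(∂_{k+1}) we obtain:

  H_0: rank C_0 − rank ∂_1 = 9 − 8 = 1, and the invariant factors of ∂_1 are all 1, so H_0 ≅ Z.
  H_1: rank ker ∂_1 − rank ∂_2 = (13 − 8) − 2 = 3, and the invariant factors of ∂_2 are all 1, so H_1 ≅ Z^3.
  H_2: rank ker ∂_2 − rank ∂_3 = (2 − 2) − 0 = 0, and there is no ∂_3, so H_2 ≅ 0.

As a check, the Euler characteristic is 9 − 13 + 2 = -2, which agrees with 1 − 3 + 0 = -2.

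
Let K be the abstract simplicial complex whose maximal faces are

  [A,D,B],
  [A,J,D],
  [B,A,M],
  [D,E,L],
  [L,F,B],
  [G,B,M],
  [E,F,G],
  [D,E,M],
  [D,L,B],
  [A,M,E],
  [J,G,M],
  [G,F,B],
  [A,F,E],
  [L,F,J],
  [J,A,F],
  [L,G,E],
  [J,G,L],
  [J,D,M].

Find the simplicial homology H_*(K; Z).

Take the total order A < B < D < E < F < G < J < L < M on the vertex set. Then K (dimension 2) consists of the simplices:

  0-simplices (9): A, B, D, E, F, G, J, L, M
  1-simplices (27): AB, AD, AE, AF, AJ, AM, BD, BF, BG, BL, BM, DE, DJ, DL, DM, EF, EG, EL, EM, FG, FJ, FL, GJ, GL, GM, JL, JM
  2-simplices (18): ABD, ABM, ADJ, AEF, AEM, AFJ, BDL, BFG, BFL, BGM, DEL, DEM, DJM, EFG, EGL, FJL, GJL, GJM

Hence C_0 ≅ Z^9, C_1 ≅ Z^27, C_2 ≅ Z^18.

Boundary ∂_1: C_1 → C_0 sends each edge [p,q] (with p < q) to q − p. For instance
  ∂BD = D − B.
The resulting 9×27 matrix has rank 8, and its Smith normal form has invariant factors (1,1,1,1,1,1,1,1).

Boundary ∂_2: C_2 → C_1 sends each 2-simplex [p,q,r] to [q,r] − [p,r] + [p,q]. For instance
  ∂EFG = FG − EG + EF,
  ∂BFG = FG − BG + BF.
As a 27×18 matrix over Z this has rank 18, with invariant factors (1,1,1,1,1,1,1,1,1,1,1,1,1,1,1,1,1,2).

Computing H_k = (kernel of ∂_k) / (image of ∂_{k+1}):

  H_0: rank C_0 − rank ∂_1 = 9 − 8 = 1, and the invariant factors of ∂_1 are all 1, so H_0 = Z.
  H_1: rank ker ∂_1 − rank ∂_2 = (27 − 8) − 18 = 1, and ∂_2 has invariant factor 2 > 1, so H_1 = Z ⊕ Z/2Z.
  H_2: rank ker ∂_2 − rank ∂_3 = (18 − 18) − 0 = 0, and there is no ∂_3, so H_2 = 0.

(K is a triangulation of the Klein bottle.)

H_0 ≅ Z,  H_1 ≅ Z ⊕ Z/2Z,  H_2 = 0.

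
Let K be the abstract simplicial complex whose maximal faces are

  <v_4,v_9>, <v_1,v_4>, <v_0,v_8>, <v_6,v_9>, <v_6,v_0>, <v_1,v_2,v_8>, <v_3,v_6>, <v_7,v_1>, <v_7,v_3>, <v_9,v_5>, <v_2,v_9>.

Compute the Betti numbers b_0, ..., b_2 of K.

b_0 = 1, b_1 = 3, b_2 = 0.

Order the vertices as v_0 < v_1 < v_2 < v_3 < v_4 < v_5 < v_6 < v_7 < v_8 < v_9. Listing each simplex with vertices in this order, K has dimension 2 with simplices:

  0-simplices (10): [v_0], [v_1], [v_2], [v_3], [v_4], [v_5], [v_6], [v_7], [v_8], [v_9]
  1-simplices (13): [v_0,v_6], [v_0,v_8], [v_1,v_2], [v_1,v_4], [v_1,v_7], [v_1,v_8], [v_2,v_8], [v_2,v_9], [v_3,v_6], [v_3,v_7], [v_4,v_9], [v_5,v_9], [v_6,v_9]
  2-simplices (1): [v_1,v_2,v_8]

Hence C_0 ≅ Z^10, C_1 ≅ Z^13, C_2 ≅ Z^1.

Boundary ∂_1: C_1 → C_0 sends each edge [p,q] (with p < q) to q − p.
The 10×13 boundary matrix has rank 9 and Smith normal form diag(1,1,1,1,1,1,1,1,1).

∂_2: C_2 → C_1 maps a triangle to the signed sum of its edges. For instance
  ∂[v_1,v_2,v_8] = [v_2,v_8] − [v_1,v_8] + [v_1,v_2].
As a 13×1 matrix over Z this has rank 1, with invariant factors (1).

Computing H_k = (kernel of ∂_k) / (image of ∂_{k+1}):

  H_0: rank C_0 − rank ∂_1 = 10 − 9 = 1, and the invariant factors of ∂_1 are all 1, so H_0 = Z.
  H_1: rank ker ∂_1 − rank ∂_2 = (13 − 9) − 1 = 3, and the invariant factors of ∂_2 are all 1, so H_1 = Z^3.
  H_2: rank ker ∂_2 − rank ∂_3 = (1 − 1) − 0 = 0, and there is no ∂_3, so H_2 = 0.

Hence the Betti numbers are b_0 = 1, b_1 = 3, b_2 = 0.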